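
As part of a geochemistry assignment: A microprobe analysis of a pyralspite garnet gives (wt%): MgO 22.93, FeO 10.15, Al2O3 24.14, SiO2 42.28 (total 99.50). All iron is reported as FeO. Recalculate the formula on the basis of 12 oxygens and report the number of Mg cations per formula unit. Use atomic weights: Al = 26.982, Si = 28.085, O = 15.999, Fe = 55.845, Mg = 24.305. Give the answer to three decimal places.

2.414 Mg apfu

MgO: 22.93/40.304 = 0.56893 mol → 0.56893 mol Mg, 0.56893 mol O.
FeO: 10.15/71.844 = 0.14128 mol → 0.14128 mol Fe, 0.14128 mol O.
Al2O3: 24.14/101.961 = 0.23676 mol → 0.47352 mol Al, 0.71028 mol O.
SiO2: 42.28/60.083 = 0.70369 mol → 0.70369 mol Si, 1.40738 mol O.
Total oxygen = 2.82787 mol. Normalization factor = 12/2.82787 = 4.24348.
Mg per 12 O = 0.56893 × 4.24348 = 2.414.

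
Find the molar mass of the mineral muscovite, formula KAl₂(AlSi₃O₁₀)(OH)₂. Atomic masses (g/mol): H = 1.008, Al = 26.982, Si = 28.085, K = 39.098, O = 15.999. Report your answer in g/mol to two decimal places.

398.30 g/mol

The formula mass is the sum 1×39.098 + 3×26.982 + 3×28.085 + 12×15.999 + 2×1.008.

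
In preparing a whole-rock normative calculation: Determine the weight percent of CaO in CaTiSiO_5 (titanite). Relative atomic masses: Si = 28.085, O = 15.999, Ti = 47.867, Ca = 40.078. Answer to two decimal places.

Formula mass = 196.025 g/mol.
1 Ca → 1.0000 mol CaO per formula unit; M(CaO) = 56.077, so CaO mass = 56.077 g.
56.077/196.025 × 100 = 28.61 wt%.

28.61 wt%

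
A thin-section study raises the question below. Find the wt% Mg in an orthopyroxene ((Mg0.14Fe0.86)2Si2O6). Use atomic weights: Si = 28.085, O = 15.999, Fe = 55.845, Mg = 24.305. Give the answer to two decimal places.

M((Mg0.14Fe0.86)2Si2O6) = 255.023 g/mol.
Mg contributes 0.28 × 24.305 = 6.805 g per mole.
6.805/255.023 = 0.0267 → 2.67%.

2.67 wt%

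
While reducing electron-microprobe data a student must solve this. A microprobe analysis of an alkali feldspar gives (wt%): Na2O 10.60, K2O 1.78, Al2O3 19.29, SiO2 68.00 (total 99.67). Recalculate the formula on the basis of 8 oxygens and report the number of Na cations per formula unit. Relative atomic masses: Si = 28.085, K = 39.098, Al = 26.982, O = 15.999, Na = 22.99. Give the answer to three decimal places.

10.60 wt% Na2O ÷ 61.979 g/mol = 0.17103 mol, giving 0.34206 Na and 0.17103 O.
1.78 wt% K2O ÷ 94.195 g/mol = 0.01890 mol, giving 0.03780 K and 0.01890 O.
19.29 wt% Al2O3 ÷ 101.961 g/mol = 0.18919 mol, giving 0.37838 Al and 0.56757 O.
68.00 wt% SiO2 ÷ 60.083 g/mol = 1.13177 mol, giving 1.13177 Si and 2.26354 O.
Oxygen sums to 3.02104; scaling by 8/3.02104 = 2.64809 puts the formula on 8 O.
Na: 0.34206 × 2.64809 = 0.906 atoms per formula unit.

0.906 Na apfu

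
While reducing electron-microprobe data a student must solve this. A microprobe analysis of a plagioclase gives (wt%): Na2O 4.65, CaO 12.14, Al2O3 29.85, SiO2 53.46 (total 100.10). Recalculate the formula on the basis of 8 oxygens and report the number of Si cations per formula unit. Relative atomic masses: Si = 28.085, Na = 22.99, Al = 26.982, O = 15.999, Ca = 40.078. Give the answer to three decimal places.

2.413 Si apfu

Na2O (M=61.979): mol = 0.07503; Na = 0.15006, O = 0.07503.
CaO (M=56.077): mol = 0.21649; Ca = 0.21649, O = 0.21649.
Al2O3 (M=101.961): mol = 0.29276; Al = 0.58552, O = 0.87828.
SiO2 (M=60.083): mol = 0.88977; Si = 0.88977, O = 1.77954.
ΣO = 2.94934; factor = 8/ΣO = 2.71247.
Si apfu = 0.88977 × 2.71247 = 2.413.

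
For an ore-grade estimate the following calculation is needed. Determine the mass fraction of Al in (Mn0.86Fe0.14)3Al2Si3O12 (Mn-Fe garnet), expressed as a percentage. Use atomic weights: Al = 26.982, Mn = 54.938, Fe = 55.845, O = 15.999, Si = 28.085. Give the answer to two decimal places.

Molar mass of (Mn0.86Fe0.14)3Al2Si3O12: 2.58*54.938 + 0.42*55.845 + 2*26.982 + 3*28.085 + 12*15.999 = 495.402 g/mol.
Mass of Al per formula unit: 2 × 26.982 = 53.964 g.
Weight fraction Al = 53.964 / 495.402 = 0.1089.

10.89 wt%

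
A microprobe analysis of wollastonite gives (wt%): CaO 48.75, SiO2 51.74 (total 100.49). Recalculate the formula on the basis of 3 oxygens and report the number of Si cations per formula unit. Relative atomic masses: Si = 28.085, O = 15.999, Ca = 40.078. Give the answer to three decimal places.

CaO: 48.75/56.077 = 0.86934 mol → 0.86934 mol Ca, 0.86934 mol O.
SiO2: 51.74/60.083 = 0.86114 mol → 0.86114 mol Si, 1.72228 mol O.
Total oxygen = 2.59162 mol. Normalization factor = 3/2.59162 = 1.15758.
Si per 3 O = 0.86114 × 1.15758 = 0.997.

0.997 Si apfu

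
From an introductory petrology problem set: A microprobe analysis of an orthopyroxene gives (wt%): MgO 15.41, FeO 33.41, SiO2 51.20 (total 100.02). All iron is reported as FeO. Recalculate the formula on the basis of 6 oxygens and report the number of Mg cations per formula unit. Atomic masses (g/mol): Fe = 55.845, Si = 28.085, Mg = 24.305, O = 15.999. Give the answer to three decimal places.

0.899 Mg apfu

15.41 wt% MgO ÷ 40.304 g/mol = 0.38234 mol, giving 0.38234 Mg and 0.38234 O.
33.41 wt% FeO ÷ 71.844 g/mol = 0.46504 mol, giving 0.46504 Fe and 0.46504 O.
51.20 wt% SiO2 ÷ 60.083 g/mol = 0.85215 mol, giving 0.85215 Si and 1.70430 O.
Oxygen sums to 2.55168; scaling by 6/2.55168 = 2.35139 puts the formula on 6 O.
Mg: 0.38234 × 2.35139 = 0.899 atoms per formula unit.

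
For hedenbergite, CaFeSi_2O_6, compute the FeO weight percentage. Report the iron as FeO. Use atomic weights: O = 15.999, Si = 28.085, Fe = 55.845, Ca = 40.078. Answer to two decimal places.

28.96 wt%

Molar mass of CaFeSi_2O_6 = 1·40.078 + 1·55.845 + 2·28.085 + 6·15.999 = 248.087 g/mol.
Each formula unit contains 1 Fe, equivalent to 1/1 = 1.0000 mol FeO.
M(FeO) = 1×55.845 + 1×15.999 = 71.844 g/mol.
Mass of FeO per formula unit = 1.0000 × 71.844 = 71.844 g.
FeO wt% = 71.844 / 248.087 × 100 = 28.96%.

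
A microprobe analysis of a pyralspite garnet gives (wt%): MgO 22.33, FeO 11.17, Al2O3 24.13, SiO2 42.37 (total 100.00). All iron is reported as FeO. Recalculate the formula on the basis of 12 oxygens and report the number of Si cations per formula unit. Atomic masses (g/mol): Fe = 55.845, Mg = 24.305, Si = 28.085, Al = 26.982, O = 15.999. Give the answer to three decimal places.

2.990 Si apfu

MgO: 22.33/40.304 = 0.55404 mol → 0.55404 mol Mg, 0.55404 mol O.
FeO: 11.17/71.844 = 0.15548 mol → 0.15548 mol Fe, 0.15548 mol O.
Al2O3: 24.13/101.961 = 0.23666 mol → 0.47332 mol Al, 0.70998 mol O.
SiO2: 42.37/60.083 = 0.70519 mol → 0.70519 mol Si, 1.41038 mol O.
Total oxygen = 2.82988 mol. Normalization factor = 12/2.82988 = 4.24046.
Si per 12 O = 0.70519 × 4.24046 = 2.990.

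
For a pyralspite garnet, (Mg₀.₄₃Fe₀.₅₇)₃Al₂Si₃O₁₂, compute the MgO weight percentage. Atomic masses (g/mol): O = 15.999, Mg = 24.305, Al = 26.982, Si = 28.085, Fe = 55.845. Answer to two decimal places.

11.38 wt%

Formula mass = 457.055 g/mol.
1.29 Mg → 1.2900 mol MgO per formula unit; M(MgO) = 40.304, so MgO mass = 51.992 g.
51.992/457.055 × 100 = 11.38 wt%.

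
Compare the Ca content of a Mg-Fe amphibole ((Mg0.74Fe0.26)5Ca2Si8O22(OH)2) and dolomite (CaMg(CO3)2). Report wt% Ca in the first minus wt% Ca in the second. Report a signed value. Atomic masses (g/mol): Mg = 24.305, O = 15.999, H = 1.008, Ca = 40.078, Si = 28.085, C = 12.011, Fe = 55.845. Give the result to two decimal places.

-12.34 percentage points

First mineral: 80.156 g Ca in 853.355 g formula = 9.39 wt% Ca.
Second mineral: 40.078 g Ca in 184.399 g formula = 21.73 wt% Ca.
9.39% − 21.73% gives a difference of -12.34 percentage points.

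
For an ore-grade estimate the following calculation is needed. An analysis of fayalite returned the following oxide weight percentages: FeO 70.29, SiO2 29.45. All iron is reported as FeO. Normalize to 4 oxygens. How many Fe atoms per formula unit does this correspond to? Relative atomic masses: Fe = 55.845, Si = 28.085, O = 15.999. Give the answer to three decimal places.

1.998 Fe apfu

FeO: 70.29/71.844 = 0.97837 mol → 0.97837 mol Fe, 0.97837 mol O.
SiO2: 29.45/60.083 = 0.49016 mol → 0.49016 mol Si, 0.98032 mol O.
Total oxygen = 1.95869 mol. Normalization factor = 4/1.95869 = 2.04218.
Fe per 4 O = 0.97837 × 2.04218 = 1.998.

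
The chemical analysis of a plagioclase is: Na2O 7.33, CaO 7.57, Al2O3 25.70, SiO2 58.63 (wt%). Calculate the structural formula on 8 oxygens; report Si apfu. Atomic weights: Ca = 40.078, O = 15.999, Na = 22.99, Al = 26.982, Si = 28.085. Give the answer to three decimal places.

Na2O (M=61.979): mol = 0.11827; Na = 0.23654, O = 0.11827.
CaO (M=56.077): mol = 0.13499; Ca = 0.13499, O = 0.13499.
Al2O3 (M=101.961): mol = 0.25206; Al = 0.50412, O = 0.75618.
SiO2 (M=60.083): mol = 0.97582; Si = 0.97582, O = 1.95164.
ΣO = 2.96108; factor = 8/ΣO = 2.70172.
Si apfu = 0.97582 × 2.70172 = 2.636.

2.636 Si apfu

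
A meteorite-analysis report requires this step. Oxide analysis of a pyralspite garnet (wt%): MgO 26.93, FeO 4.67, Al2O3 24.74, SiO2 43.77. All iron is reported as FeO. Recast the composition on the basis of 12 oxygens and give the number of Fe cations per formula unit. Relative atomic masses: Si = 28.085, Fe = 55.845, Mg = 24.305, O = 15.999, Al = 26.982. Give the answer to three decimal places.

MgO: 26.93/40.304 = 0.66817 mol → 0.66817 mol Mg, 0.66817 mol O.
FeO: 4.67/71.844 = 0.06500 mol → 0.06500 mol Fe, 0.06500 mol O.
Al2O3: 24.74/101.961 = 0.24264 mol → 0.48528 mol Al, 0.72792 mol O.
SiO2: 43.77/60.083 = 0.72849 mol → 0.72849 mol Si, 1.45698 mol O.
Total oxygen = 2.91807 mol. Normalization factor = 12/2.91807 = 4.11231.
Fe per 12 O = 0.06500 × 4.11231 = 0.267.

0.267 Fe apfu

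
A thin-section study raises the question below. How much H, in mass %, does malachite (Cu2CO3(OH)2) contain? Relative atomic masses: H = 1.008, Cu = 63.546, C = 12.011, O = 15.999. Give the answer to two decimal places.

Formula mass = 2*63.546 + 1*12.011 + 5*15.999 + 2*1.008 = 221.114 g/mol, of which 2.016 g is H.
So H makes up 2.016/221.114 = 0.0091 of the mass, i.e. 0.91%.

0.91 mass %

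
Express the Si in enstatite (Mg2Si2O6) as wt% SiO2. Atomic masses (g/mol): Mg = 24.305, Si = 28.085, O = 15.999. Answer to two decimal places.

Formula mass = 200.774 g/mol.
2 Si → 2.0000 mol SiO2 per formula unit; M(SiO2) = 60.083, so SiO2 mass = 120.166 g.
120.166/200.774 × 100 = 59.85 wt%.

59.85 wt%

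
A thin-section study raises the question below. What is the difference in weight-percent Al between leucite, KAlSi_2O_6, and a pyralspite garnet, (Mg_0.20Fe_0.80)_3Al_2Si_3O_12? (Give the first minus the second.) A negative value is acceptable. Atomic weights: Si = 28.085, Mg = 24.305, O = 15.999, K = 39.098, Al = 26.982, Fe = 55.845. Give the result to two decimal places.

1.09 percentage points

M(KAlSi_2O_6) = 218.244 g/mol, so wt% Al = 26.982/218.244 × 100 = 12.36%.
M((Mg_0.20Fe_0.80)_3Al_2Si_3O_12) = 478.818 g/mol, so wt% Al = 53.964/478.818 × 100 = 11.27%.
12.36 − 11.27 = 1.09 pp.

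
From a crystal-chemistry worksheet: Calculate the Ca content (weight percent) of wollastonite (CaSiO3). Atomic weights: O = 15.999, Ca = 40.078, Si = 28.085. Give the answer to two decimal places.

34.50 weight percent

Formula mass = 1·40.078 + 1·28.085 + 3·15.999 = 116.160 g/mol, of which 40.078 g is Ca.
So Ca makes up 40.078/116.160 = 0.3450 of the mass, i.e. 34.50%.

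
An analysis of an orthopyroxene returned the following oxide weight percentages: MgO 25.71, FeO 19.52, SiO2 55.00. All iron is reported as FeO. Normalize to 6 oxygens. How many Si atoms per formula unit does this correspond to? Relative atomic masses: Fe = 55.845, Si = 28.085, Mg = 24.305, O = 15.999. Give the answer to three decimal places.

25.71 wt% MgO ÷ 40.304 g/mol = 0.63790 mol, giving 0.63790 Mg and 0.63790 O.
19.52 wt% FeO ÷ 71.844 g/mol = 0.27170 mol, giving 0.27170 Fe and 0.27170 O.
55.00 wt% SiO2 ÷ 60.083 g/mol = 0.91540 mol, giving 0.91540 Si and 1.83080 O.
Oxygen sums to 2.74040; scaling by 6/2.74040 = 2.18946 puts the formula on 6 O.
Si: 0.91540 × 2.18946 = 2.004 atoms per formula unit.

2.004 Si apfu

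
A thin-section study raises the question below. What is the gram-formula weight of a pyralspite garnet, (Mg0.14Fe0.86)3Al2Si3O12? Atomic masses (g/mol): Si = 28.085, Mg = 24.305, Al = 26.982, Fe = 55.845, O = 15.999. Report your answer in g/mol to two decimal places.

484.50 g/mol

Mg: 0.42 × 24.305 = 10.2081
Fe: 2.58 × 55.845 = 144.0801
Al: 2 × 26.982 = 53.9640
Si: 3 × 28.085 = 84.2550
O: 12 × 15.999 = 191.9880
Summing the contributions gives the formula mass.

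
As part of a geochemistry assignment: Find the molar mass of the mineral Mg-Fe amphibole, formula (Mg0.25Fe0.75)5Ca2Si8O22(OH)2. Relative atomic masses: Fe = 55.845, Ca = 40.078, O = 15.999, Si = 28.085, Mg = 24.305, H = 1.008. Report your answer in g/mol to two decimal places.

The formula mass is the sum 1.25×24.305 + 3.75×55.845 + 2×40.078 + 8×28.085 + 24×15.999 + 2×1.008.

930.63 g/mol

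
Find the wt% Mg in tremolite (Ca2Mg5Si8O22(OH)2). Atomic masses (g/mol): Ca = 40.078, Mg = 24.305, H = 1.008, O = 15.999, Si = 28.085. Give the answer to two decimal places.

14.96 wt%

Molar mass of Ca2Mg5Si8O22(OH)2: 2*40.078 + 5*24.305 + 8*28.085 + 24*15.999 + 2*1.008 = 812.353 g/mol.
Mass of Mg per formula unit: 5 × 24.305 = 121.525 g.
Weight fraction Mg = 121.525 / 812.353 = 0.1496.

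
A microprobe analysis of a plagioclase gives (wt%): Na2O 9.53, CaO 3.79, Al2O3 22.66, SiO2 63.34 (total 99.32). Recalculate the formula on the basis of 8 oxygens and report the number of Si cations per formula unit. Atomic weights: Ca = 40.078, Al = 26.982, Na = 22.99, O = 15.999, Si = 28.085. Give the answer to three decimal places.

2.815 Si apfu

9.53 wt% Na2O ÷ 61.979 g/mol = 0.15376 mol, giving 0.30752 Na and 0.15376 O.
3.79 wt% CaO ÷ 56.077 g/mol = 0.06759 mol, giving 0.06759 Ca and 0.06759 O.
22.66 wt% Al2O3 ÷ 101.961 g/mol = 0.22224 mol, giving 0.44448 Al and 0.66672 O.
63.34 wt% SiO2 ÷ 60.083 g/mol = 1.05421 mol, giving 1.05421 Si and 2.10842 O.
Oxygen sums to 2.99649; scaling by 8/2.99649 = 2.66979 puts the formula on 8 O.
Si: 1.05421 × 2.66979 = 2.815 atoms per formula unit.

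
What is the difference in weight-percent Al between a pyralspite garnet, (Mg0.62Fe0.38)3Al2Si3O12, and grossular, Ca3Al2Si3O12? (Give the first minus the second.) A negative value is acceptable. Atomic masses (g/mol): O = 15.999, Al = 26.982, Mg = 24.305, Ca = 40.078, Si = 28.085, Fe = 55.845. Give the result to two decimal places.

0.31 percentage points

Al in (Mg0.62Fe0.38)3Al2Si3O12: molar mass 439.078 g/mol; 2×26.982 = 53.964 g → 12.29 wt%.
Al in Ca3Al2Si3O12: molar mass 450.441 g/mol; 2×26.982 = 53.964 g → 11.98 wt%.
Difference = 12.29 − 11.98 = 0.31 percentage points.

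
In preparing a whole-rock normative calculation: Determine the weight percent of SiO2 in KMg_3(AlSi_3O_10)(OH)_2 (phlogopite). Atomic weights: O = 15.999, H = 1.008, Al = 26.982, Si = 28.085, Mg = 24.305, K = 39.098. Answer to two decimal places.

Molar mass of KMg_3(AlSi_3O_10)(OH)_2 = 1×39.098 + 3×24.305 + 1×26.982 + 3×28.085 + 12×15.999 + 2×1.008 = 417.254 g/mol.
Each formula unit contains 3 Si, equivalent to 3/1 = 3.0000 mol SiO2.
M(SiO2) = 1×28.085 + 2×15.999 = 60.083 g/mol.
Mass of SiO2 per formula unit = 3.0000 × 60.083 = 180.249 g.
SiO2 wt% = 180.249 / 417.254 × 100 = 43.20%.

43.20 wt%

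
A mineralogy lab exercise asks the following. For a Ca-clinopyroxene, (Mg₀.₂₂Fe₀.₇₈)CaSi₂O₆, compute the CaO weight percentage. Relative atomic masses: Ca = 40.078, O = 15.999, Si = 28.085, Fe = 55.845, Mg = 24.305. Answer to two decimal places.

M((Mg₀.₂₂Fe₀.₇₈)CaSi₂O₆) = 241.148 g/mol; M(CaO) = 56.077 g/mol.
Moles CaO per formula unit = 1 Ca ÷ 1 = 1.0000.
CaO fraction = (1.0000 × 56.077) / 241.148 = 56.077/241.148 = 0.2325.

23.25 wt%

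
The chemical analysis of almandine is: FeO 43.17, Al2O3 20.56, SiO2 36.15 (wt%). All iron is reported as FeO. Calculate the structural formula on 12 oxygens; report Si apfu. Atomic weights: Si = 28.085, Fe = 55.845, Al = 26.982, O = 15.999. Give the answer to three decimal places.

2.997 Si apfu

43.17 wt% FeO ÷ 71.844 g/mol = 0.60089 mol, giving 0.60089 Fe and 0.60089 O.
20.56 wt% Al2O3 ÷ 101.961 g/mol = 0.20165 mol, giving 0.40330 Al and 0.60495 O.
36.15 wt% SiO2 ÷ 60.083 g/mol = 0.60167 mol, giving 0.60167 Si and 1.20334 O.
Oxygen sums to 2.40918; scaling by 12/2.40918 = 4.98095 puts the formula on 12 O.
Si: 0.60167 × 4.98095 = 2.997 atoms per formula unit.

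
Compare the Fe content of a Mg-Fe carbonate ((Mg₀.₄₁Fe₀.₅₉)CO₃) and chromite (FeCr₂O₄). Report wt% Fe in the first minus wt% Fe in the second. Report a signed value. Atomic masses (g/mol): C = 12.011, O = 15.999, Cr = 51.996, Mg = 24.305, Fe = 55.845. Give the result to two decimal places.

M((Mg₀.₄₁Fe₀.₅₉)CO₃) = 102.922 g/mol, so wt% Fe = 32.949/102.922 × 100 = 32.01%.
M(FeCr₂O₄) = 223.833 g/mol, so wt% Fe = 55.845/223.833 × 100 = 24.95%.
32.01 − 24.95 = 7.06 pp.

7.06 percentage points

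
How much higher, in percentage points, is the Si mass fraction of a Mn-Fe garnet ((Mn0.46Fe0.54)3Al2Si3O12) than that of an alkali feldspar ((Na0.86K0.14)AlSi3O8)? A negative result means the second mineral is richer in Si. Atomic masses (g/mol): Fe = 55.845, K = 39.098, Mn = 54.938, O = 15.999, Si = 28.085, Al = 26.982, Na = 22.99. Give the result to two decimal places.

Si in (Mn0.46Fe0.54)3Al2Si3O12: molar mass 496.490 g/mol; 3×28.085 = 84.255 g → 16.97 wt%.
Si in (Na0.86K0.14)AlSi3O8: molar mass 264.474 g/mol; 3×28.085 = 84.255 g → 31.86 wt%.
Difference = 16.97 − 31.86 = -14.89 percentage points.

-14.89 percentage points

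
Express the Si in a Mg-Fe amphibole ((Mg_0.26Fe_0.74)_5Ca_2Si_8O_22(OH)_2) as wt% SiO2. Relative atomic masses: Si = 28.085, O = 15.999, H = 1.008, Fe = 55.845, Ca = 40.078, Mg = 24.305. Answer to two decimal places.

51.74 wt%

Molar mass of (Mg_0.26Fe_0.74)_5Ca_2Si_8O_22(OH)_2 = 1.30·24.305 + 3.70·55.845 + 2·40.078 + 8·28.085 + 24·15.999 + 2·1.008 = 929.051 g/mol.
Each formula unit contains 8 Si, equivalent to 8/1 = 8.0000 mol SiO2.
M(SiO2) = 1×28.085 + 2×15.999 = 60.083 g/mol.
Mass of SiO2 per formula unit = 8.0000 × 60.083 = 480.664 g.
SiO2 wt% = 480.664 / 929.051 × 100 = 51.74%.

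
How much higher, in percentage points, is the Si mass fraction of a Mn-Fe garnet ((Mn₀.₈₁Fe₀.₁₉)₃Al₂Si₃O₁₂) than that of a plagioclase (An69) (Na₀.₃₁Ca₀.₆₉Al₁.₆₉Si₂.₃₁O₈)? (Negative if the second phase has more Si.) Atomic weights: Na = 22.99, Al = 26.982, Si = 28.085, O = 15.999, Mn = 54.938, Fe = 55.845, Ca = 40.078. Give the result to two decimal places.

-6.74 percentage points

First mineral: 84.255 g Si in 495.538 g formula = 17.00 wt% Si.
Second mineral: 64.876 g Si in 273.249 g formula = 23.74 wt% Si.
17.00% − 23.74% gives a difference of -6.74 percentage points.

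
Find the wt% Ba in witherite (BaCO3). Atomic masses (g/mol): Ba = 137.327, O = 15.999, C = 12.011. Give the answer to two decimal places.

69.59 mass %

Formula mass = 1*137.327 + 1*12.011 + 3*15.999 = 197.335 g/mol, of which 137.327 g is Ba.
So Ba makes up 137.327/197.335 = 0.6959 of the mass, i.e. 69.59%.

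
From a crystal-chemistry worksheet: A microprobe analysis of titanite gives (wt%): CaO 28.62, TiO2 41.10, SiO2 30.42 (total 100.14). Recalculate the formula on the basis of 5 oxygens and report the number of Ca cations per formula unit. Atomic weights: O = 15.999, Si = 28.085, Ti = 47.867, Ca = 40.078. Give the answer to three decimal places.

CaO: 28.62/56.077 = 0.51037 mol → 0.51037 mol Ca, 0.51037 mol O.
TiO2: 41.10/79.865 = 0.51462 mol → 0.51462 mol Ti, 1.02924 mol O.
SiO2: 30.42/60.083 = 0.50630 mol → 0.50630 mol Si, 1.01260 mol O.
Total oxygen = 2.55221 mol. Normalization factor = 5/2.55221 = 1.95909.
Ca per 5 O = 0.51037 × 1.95909 = 1.000.

1.000 Ca apfu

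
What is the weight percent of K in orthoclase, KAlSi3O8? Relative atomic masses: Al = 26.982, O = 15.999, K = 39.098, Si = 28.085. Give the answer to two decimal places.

Molar mass of KAlSi3O8: 1·39.098 + 1·26.982 + 3·28.085 + 8·15.999 = 278.327 g/mol.
Mass of K per formula unit: 1 × 39.098 = 39.098 g.
Weight fraction K = 39.098 / 278.327 = 0.1405.

14.05 weight percent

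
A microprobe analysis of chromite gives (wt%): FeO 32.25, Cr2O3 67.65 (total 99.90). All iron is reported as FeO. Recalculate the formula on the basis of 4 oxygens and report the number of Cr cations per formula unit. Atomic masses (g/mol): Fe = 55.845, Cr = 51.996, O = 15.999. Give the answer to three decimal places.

FeO (M=71.844): mol = 0.44889; Fe = 0.44889, O = 0.44889.
Cr2O3 (M=151.989): mol = 0.44510; Cr = 0.89020, O = 1.33530.
ΣO = 1.78419; factor = 4/ΣO = 2.24191.
Cr apfu = 0.89020 × 2.24191 = 1.996.

1.996 Cr apfu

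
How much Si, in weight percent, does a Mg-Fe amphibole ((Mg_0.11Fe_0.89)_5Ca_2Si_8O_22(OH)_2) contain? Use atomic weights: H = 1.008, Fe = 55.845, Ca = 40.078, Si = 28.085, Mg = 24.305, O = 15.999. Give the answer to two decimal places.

Formula mass = 0.55×24.305 + 4.45×55.845 + 2×40.078 + 8×28.085 + 24×15.999 + 2×1.008 = 952.706 g/mol, of which 224.680 g is Si.
So Si makes up 224.680/952.706 = 0.2358 of the mass, i.e. 23.58%.

23.58 weight percent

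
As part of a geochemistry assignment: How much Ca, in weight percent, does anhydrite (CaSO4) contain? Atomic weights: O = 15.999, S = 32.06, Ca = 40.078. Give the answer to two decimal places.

Molar mass of CaSO4: 1·40.078 + 1·32.06 + 4·15.999 = 136.134 g/mol.
Mass of Ca per formula unit: 1 × 40.078 = 40.078 g.
Weight fraction Ca = 40.078 / 136.134 = 0.2944.

29.44 weight percent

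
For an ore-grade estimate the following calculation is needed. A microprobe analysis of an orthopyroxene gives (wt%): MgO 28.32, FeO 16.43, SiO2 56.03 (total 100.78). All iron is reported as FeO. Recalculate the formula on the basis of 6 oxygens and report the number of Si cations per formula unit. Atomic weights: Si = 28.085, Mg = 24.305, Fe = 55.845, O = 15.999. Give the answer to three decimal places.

2.001 Si apfu

28.32 wt% MgO ÷ 40.304 g/mol = 0.70266 mol, giving 0.70266 Mg and 0.70266 O.
16.43 wt% FeO ÷ 71.844 g/mol = 0.22869 mol, giving 0.22869 Fe and 0.22869 O.
56.03 wt% SiO2 ÷ 60.083 g/mol = 0.93254 mol, giving 0.93254 Si and 1.86508 O.
Oxygen sums to 2.79643; scaling by 6/2.79643 = 2.14559 puts the formula on 6 O.
Si: 0.93254 × 2.14559 = 2.001 atoms per formula unit.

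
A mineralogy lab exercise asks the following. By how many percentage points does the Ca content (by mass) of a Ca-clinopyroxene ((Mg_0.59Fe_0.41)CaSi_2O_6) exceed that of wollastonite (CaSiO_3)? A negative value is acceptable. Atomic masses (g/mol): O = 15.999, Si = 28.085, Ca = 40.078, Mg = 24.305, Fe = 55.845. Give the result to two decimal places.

-17.04 percentage points

M((Mg_0.59Fe_0.41)CaSi_2O_6) = 229.478 g/mol, so wt% Ca = 40.078/229.478 × 100 = 17.46%.
M(CaSiO_3) = 116.160 g/mol, so wt% Ca = 40.078/116.160 × 100 = 34.50%.
17.46 − 34.50 = -17.04 pp.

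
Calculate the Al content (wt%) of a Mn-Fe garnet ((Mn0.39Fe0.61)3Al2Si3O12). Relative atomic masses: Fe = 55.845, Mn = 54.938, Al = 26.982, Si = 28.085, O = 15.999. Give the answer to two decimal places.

M((Mn0.39Fe0.61)3Al2Si3O12) = 496.681 g/mol.
Al contributes 2 × 26.982 = 53.964 g per mole.
53.964/496.681 = 0.1086 → 10.86%.

10.86 wt%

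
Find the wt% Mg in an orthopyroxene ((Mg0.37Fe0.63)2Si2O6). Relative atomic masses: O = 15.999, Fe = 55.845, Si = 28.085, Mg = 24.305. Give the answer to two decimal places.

Formula mass = 0.74×24.305 + 1.26×55.845 + 2×28.085 + 6×15.999 = 240.514 g/mol, of which 17.986 g is Mg.
So Mg makes up 17.986/240.514 = 0.0748 of the mass, i.e. 7.48%.

7.48 mass %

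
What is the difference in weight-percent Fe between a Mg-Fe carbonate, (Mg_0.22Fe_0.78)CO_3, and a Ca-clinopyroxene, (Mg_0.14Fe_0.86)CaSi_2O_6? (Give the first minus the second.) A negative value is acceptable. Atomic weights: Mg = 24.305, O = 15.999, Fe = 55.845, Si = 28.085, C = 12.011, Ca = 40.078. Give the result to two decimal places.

M((Mg_0.22Fe_0.78)CO_3) = 108.914 g/mol, so wt% Fe = 43.559/108.914 × 100 = 39.99%.
M((Mg_0.14Fe_0.86)CaSi_2O_6) = 243.671 g/mol, so wt% Fe = 48.027/243.671 × 100 = 19.71%.
39.99 − 19.71 = 20.28 pp.

20.28 percentage points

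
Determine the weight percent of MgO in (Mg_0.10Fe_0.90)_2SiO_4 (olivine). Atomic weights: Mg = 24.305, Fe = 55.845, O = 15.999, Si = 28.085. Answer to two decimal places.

4.08 wt%

M((Mg_0.10Fe_0.90)_2SiO_4) = 197.463 g/mol; M(MgO) = 40.304 g/mol.
Moles MgO per formula unit = 0.20 Mg ÷ 1 = 0.2000.
MgO fraction = (0.2000 × 40.304) / 197.463 = 8.061/197.463 = 0.0408.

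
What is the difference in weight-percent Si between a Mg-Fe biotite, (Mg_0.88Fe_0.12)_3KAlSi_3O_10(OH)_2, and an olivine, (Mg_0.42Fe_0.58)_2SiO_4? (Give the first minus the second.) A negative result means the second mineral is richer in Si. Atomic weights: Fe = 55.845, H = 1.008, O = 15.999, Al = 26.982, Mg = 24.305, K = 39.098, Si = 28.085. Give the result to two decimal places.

3.82 percentage points

M((Mg_0.88Fe_0.12)_3KAlSi_3O_10(OH)_2) = 428.608 g/mol, so wt% Si = 84.255/428.608 × 100 = 19.66%.
M((Mg_0.42Fe_0.58)_2SiO_4) = 177.277 g/mol, so wt% Si = 28.085/177.277 × 100 = 15.84%.
19.66 − 15.84 = 3.82 pp.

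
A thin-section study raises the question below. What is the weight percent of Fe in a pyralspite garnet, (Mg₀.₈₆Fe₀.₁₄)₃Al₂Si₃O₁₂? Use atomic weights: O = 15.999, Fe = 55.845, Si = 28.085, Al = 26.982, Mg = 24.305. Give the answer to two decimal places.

Molar mass of (Mg₀.₈₆Fe₀.₁₄)₃Al₂Si₃O₁₂: 2.58·24.305 + 0.42·55.845 + 2·26.982 + 3·28.085 + 12·15.999 = 416.369 g/mol.
Mass of Fe per formula unit: 0.42 × 55.845 = 23.455 g.
Weight fraction Fe = 23.455 / 416.369 = 0.0563.

5.63 wt%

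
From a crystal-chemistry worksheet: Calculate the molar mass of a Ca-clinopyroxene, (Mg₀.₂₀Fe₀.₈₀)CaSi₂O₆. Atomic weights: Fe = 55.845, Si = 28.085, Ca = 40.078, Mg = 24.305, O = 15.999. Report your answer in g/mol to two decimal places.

M = 0.20(24.305) + 0.80(55.845) + 1(40.078) + 2(28.085) + 6(15.999)

241.78 g/mol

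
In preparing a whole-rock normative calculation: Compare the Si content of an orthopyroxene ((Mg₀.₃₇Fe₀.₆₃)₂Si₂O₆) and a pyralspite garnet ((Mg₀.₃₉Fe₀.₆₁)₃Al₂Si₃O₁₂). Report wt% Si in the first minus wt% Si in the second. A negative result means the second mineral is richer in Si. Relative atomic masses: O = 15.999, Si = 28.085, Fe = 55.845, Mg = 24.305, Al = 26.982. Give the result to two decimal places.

First mineral: 56.170 g Si in 240.514 g formula = 23.35 wt% Si.
Second mineral: 84.255 g Si in 460.840 g formula = 18.28 wt% Si.
23.35% − 18.28% gives a difference of 5.07 percentage points.

5.07 percentage points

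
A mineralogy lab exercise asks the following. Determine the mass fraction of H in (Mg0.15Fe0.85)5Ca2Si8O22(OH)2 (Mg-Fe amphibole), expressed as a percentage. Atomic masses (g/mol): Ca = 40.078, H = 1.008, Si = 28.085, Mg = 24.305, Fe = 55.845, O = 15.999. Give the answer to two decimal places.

Molar mass of (Mg0.15Fe0.85)5Ca2Si8O22(OH)2: 0.75*24.305 + 4.25*55.845 + 2*40.078 + 8*28.085 + 24*15.999 + 2*1.008 = 946.398 g/mol.
Mass of H per formula unit: 2 × 1.008 = 2.016 g.
Weight fraction H = 2.016 / 946.398 = 0.0021.

0.21 mass %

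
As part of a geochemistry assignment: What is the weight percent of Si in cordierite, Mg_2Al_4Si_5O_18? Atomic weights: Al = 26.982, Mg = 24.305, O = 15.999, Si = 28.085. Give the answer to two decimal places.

Formula mass = 2×24.305 + 4×26.982 + 5×28.085 + 18×15.999 = 584.945 g/mol, of which 140.425 g is Si.
So Si makes up 140.425/584.945 = 0.2401 of the mass, i.e. 24.01%.

24.01 weight percent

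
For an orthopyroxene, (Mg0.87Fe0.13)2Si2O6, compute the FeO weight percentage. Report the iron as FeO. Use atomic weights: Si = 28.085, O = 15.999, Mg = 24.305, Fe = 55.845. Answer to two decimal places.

Molar mass of (Mg0.87Fe0.13)2Si2O6 = 1.74*24.305 + 0.26*55.845 + 2*28.085 + 6*15.999 = 208.974 g/mol.
Each formula unit contains 0.26 Fe, equivalent to 0.26/1 = 0.2600 mol FeO.
M(FeO) = 1×55.845 + 1×15.999 = 71.844 g/mol.
Mass of FeO per formula unit = 0.2600 × 71.844 = 18.679 g.
FeO wt% = 18.679 / 208.974 × 100 = 8.94%.

8.94 wt%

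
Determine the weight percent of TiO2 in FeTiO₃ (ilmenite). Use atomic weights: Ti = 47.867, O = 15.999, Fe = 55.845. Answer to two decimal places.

52.64 wt%

Formula mass = 151.709 g/mol.
1 Ti → 1.0000 mol TiO2 per formula unit; M(TiO2) = 79.865, so TiO2 mass = 79.865 g.
79.865/151.709 × 100 = 52.64 wt%.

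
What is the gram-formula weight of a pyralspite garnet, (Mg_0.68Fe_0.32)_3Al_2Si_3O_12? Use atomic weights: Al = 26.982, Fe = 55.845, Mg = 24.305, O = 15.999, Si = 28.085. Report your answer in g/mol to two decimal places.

433.40 g/mol

M = 2.04×24.305 + 0.96×55.845 + 2×26.982 + 3×28.085 + 12×15.999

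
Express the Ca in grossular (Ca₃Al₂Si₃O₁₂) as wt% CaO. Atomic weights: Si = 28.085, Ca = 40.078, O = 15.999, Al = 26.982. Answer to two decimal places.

Formula mass = 450.441 g/mol.
3 Ca → 3.0000 mol CaO per formula unit; M(CaO) = 56.077, so CaO mass = 168.231 g.
168.231/450.441 × 100 = 37.35 wt%.

37.35 wt%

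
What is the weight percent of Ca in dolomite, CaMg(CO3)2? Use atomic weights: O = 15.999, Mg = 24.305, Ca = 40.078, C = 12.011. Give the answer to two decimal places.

Molar mass of CaMg(CO3)2: 1*40.078 + 1*24.305 + 2*12.011 + 6*15.999 = 184.399 g/mol.
Mass of Ca per formula unit: 1 × 40.078 = 40.078 g.
Weight fraction Ca = 40.078 / 184.399 = 0.2173.

21.73 wt%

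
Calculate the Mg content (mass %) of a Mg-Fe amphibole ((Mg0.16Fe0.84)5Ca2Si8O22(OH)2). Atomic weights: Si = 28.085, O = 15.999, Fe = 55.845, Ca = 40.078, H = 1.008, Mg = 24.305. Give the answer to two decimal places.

2.06 mass %

Molar mass of (Mg0.16Fe0.84)5Ca2Si8O22(OH)2: 0.80*24.305 + 4.20*55.845 + 2*40.078 + 8*28.085 + 24*15.999 + 2*1.008 = 944.821 g/mol.
Mass of Mg per formula unit: 0.80 × 24.305 = 19.444 g.
Weight fraction Mg = 19.444 / 944.821 = 0.0206.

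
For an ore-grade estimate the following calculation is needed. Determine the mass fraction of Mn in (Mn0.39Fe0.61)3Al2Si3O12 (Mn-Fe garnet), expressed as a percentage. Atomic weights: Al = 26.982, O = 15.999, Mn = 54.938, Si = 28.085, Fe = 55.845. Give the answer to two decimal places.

M((Mn0.39Fe0.61)3Al2Si3O12) = 496.681 g/mol.
Mn contributes 1.17 × 54.938 = 64.277 g per mole.
64.277/496.681 = 0.1294 → 12.94%.

12.94 wt%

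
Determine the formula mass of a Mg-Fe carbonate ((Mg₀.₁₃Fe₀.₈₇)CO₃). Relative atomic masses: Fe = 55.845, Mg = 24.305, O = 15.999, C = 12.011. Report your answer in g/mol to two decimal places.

111.75 g/mol

The formula mass is the sum 0.13·24.305 + 0.87·55.845 + 1·12.011 + 3·15.999.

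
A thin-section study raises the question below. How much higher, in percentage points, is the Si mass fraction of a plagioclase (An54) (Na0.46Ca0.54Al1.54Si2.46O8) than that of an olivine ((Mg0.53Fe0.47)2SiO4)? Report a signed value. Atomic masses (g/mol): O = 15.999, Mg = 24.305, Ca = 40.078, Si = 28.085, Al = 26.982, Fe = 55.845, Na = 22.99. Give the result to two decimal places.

Si in Na0.46Ca0.54Al1.54Si2.46O8: molar mass 270.851 g/mol; 2.46×28.085 = 69.089 g → 25.51 wt%.
Si in (Mg0.53Fe0.47)2SiO4: molar mass 170.339 g/mol; 1×28.085 = 28.085 g → 16.49 wt%.
Difference = 25.51 − 16.49 = 9.02 percentage points.

9.02 percentage points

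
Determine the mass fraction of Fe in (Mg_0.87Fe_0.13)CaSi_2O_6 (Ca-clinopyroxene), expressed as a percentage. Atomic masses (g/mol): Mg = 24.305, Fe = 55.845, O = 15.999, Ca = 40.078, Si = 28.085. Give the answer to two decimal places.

3.29 wt%

M((Mg_0.87Fe_0.13)CaSi_2O_6) = 220.647 g/mol.
Fe contributes 0.13 × 55.845 = 7.260 g per mole.
7.260/220.647 = 0.0329 → 3.29%.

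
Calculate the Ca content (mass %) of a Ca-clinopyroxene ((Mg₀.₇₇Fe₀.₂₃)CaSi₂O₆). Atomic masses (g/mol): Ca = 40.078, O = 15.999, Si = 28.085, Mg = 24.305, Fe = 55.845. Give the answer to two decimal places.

17.91 mass %

Formula mass = 0.77×24.305 + 0.23×55.845 + 1×40.078 + 2×28.085 + 6×15.999 = 223.801 g/mol, of which 40.078 g is Ca.
So Ca makes up 40.078/223.801 = 0.1791 of the mass, i.e. 17.91%.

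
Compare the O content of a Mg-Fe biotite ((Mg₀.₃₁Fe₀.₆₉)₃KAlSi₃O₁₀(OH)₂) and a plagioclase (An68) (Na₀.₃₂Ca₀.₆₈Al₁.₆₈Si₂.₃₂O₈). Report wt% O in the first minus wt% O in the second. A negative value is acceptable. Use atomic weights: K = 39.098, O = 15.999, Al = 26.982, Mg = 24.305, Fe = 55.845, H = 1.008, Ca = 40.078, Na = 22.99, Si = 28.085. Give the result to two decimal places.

-7.08 percentage points

First mineral: 191.988 g O in 482.542 g formula = 39.79 wt% O.
Second mineral: 127.992 g O in 273.089 g formula = 46.87 wt% O.
39.79% − 46.87% gives a difference of -7.08 percentage points.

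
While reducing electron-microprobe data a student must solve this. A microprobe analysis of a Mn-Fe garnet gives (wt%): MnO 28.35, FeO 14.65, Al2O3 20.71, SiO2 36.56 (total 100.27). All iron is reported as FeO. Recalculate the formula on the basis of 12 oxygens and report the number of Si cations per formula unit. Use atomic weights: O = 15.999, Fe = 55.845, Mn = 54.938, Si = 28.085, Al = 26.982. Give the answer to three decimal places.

3.005 Si apfu

28.35 wt% MnO ÷ 70.937 g/mol = 0.39965 mol, giving 0.39965 Mn and 0.39965 O.
14.65 wt% FeO ÷ 71.844 g/mol = 0.20391 mol, giving 0.20391 Fe and 0.20391 O.
20.71 wt% Al2O3 ÷ 101.961 g/mol = 0.20312 mol, giving 0.40624 Al and 0.60936 O.
36.56 wt% SiO2 ÷ 60.083 g/mol = 0.60849 mol, giving 0.60849 Si and 1.21698 O.
Oxygen sums to 2.42990; scaling by 12/2.42990 = 4.93847 puts the formula on 12 O.
Si: 0.60849 × 4.93847 = 3.005 atoms per formula unit.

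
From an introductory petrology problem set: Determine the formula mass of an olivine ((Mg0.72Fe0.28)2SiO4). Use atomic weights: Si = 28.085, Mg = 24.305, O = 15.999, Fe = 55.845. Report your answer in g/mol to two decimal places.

158.35 g/mol

The formula mass is the sum 1.44*24.305 + 0.56*55.845 + 1*28.085 + 4*15.999.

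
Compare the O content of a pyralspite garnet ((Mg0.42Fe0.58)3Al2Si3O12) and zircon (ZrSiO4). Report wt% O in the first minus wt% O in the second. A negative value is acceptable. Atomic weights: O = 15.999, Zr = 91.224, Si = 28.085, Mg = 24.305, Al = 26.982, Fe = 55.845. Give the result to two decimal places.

7.01 percentage points

O in (Mg0.42Fe0.58)3Al2Si3O12: molar mass 458.002 g/mol; 12×15.999 = 191.988 g → 41.92 wt%.
O in ZrSiO4: molar mass 183.305 g/mol; 4×15.999 = 63.996 g → 34.91 wt%.
Difference = 41.92 − 34.91 = 7.01 percentage points.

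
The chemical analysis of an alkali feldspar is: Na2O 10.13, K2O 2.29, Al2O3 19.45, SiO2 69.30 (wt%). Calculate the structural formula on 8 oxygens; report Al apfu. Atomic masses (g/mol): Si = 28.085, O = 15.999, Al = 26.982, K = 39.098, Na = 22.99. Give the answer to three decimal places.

Na2O: 10.13/61.979 = 0.16344 mol → 0.32688 mol Na, 0.16344 mol O.
K2O: 2.29/94.195 = 0.02431 mol → 0.04862 mol K, 0.02431 mol O.
Al2O3: 19.45/101.961 = 0.19076 mol → 0.38152 mol Al, 0.57228 mol O.
SiO2: 69.30/60.083 = 1.15340 mol → 1.15340 mol Si, 2.30680 mol O.
Total oxygen = 3.06683 mol. Normalization factor = 8/3.06683 = 2.60856.
Al per 8 O = 0.38152 × 2.60856 = 0.995.

0.995 Al apfu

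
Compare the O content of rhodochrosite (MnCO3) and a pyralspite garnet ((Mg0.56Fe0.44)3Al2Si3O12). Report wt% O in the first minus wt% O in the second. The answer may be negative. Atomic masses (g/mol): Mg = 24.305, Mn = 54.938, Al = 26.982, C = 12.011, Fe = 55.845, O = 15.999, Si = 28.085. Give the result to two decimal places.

First mineral: 47.997 g O in 114.946 g formula = 41.76 wt% O.
Second mineral: 191.988 g O in 444.755 g formula = 43.17 wt% O.
41.76% − 43.17% gives a difference of -1.41 percentage points.

-1.41 percentage points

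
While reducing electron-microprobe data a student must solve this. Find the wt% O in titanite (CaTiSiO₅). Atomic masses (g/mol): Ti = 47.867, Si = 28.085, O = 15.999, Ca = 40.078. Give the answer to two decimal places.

Formula mass = 1·40.078 + 1·47.867 + 1·28.085 + 5·15.999 = 196.025 g/mol, of which 79.995 g is O.
So O makes up 79.995/196.025 = 0.4081 of the mass, i.e. 40.81%.

40.81 mass %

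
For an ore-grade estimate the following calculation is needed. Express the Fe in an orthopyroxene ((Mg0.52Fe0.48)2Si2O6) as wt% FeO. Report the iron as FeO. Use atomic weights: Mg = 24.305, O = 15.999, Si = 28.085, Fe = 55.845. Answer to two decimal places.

29.85 wt%

M((Mg0.52Fe0.48)2Si2O6) = 231.052 g/mol; M(FeO) = 71.844 g/mol.
Moles FeO per formula unit = 0.96 Fe ÷ 1 = 0.9600.
FeO fraction = (0.9600 × 71.844) / 231.052 = 68.970/231.052 = 0.2985.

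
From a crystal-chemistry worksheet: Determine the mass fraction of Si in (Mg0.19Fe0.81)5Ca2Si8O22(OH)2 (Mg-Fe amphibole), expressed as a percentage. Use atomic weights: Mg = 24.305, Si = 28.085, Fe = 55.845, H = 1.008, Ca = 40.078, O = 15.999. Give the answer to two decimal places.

M((Mg0.19Fe0.81)5Ca2Si8O22(OH)2) = 940.090 g/mol.
Si contributes 8 × 28.085 = 224.680 g per mole.
224.680/940.090 = 0.2390 → 23.90%.

23.90 weight percent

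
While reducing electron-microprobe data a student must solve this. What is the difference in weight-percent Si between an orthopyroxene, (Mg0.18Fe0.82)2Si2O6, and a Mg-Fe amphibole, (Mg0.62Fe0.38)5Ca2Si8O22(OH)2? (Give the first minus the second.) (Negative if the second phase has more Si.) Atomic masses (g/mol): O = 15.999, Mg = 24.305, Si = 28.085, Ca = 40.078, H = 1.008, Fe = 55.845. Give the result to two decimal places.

-3.51 percentage points

Si in (Mg0.18Fe0.82)2Si2O6: molar mass 252.500 g/mol; 2×28.085 = 56.170 g → 22.25 wt%.
Si in (Mg0.62Fe0.38)5Ca2Si8O22(OH)2: molar mass 872.279 g/mol; 8×28.085 = 224.680 g → 25.76 wt%.
Difference = 22.25 − 25.76 = -3.51 percentage points.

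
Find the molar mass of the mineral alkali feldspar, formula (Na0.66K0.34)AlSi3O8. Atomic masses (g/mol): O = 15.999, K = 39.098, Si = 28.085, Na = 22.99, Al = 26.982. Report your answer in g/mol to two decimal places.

267.70 g/mol

M = 0.66(22.99) + 0.34(39.098) + 1(26.982) + 3(28.085) + 8(15.999)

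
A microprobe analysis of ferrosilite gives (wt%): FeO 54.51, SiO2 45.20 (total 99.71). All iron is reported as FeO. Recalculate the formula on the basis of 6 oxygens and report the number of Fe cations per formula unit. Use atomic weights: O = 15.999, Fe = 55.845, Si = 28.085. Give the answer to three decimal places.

FeO (M=71.844): mol = 0.75873; Fe = 0.75873, O = 0.75873.
SiO2 (M=60.083): mol = 0.75229; Si = 0.75229, O = 1.50458.
ΣO = 2.26331; factor = 6/ΣO = 2.65098.
Fe apfu = 0.75873 × 2.65098 = 2.011.

2.011 Fe apfu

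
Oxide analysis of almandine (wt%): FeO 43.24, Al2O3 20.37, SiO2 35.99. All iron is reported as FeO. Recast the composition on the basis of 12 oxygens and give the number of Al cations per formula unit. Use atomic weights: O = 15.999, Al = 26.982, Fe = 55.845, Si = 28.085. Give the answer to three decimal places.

1.998 Al apfu

FeO: 43.24/71.844 = 0.60186 mol → 0.60186 mol Fe, 0.60186 mol O.
Al2O3: 20.37/101.961 = 0.19978 mol → 0.39956 mol Al, 0.59934 mol O.
SiO2: 35.99/60.083 = 0.59900 mol → 0.59900 mol Si, 1.19800 mol O.
Total oxygen = 2.39920 mol. Normalization factor = 12/2.39920 = 5.00167.
Al per 12 O = 0.39956 × 5.00167 = 1.998.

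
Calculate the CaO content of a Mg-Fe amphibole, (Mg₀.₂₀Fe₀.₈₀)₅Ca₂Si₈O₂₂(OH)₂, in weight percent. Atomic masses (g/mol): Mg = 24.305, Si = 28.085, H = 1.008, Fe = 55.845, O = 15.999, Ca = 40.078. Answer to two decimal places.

M((Mg₀.₂₀Fe₀.₈₀)₅Ca₂Si₈O₂₂(OH)₂) = 938.513 g/mol; M(CaO) = 56.077 g/mol.
Moles CaO per formula unit = 2 Ca ÷ 1 = 2.0000.
CaO fraction = (2.0000 × 56.077) / 938.513 = 112.154/938.513 = 0.1195.

11.95 wt%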